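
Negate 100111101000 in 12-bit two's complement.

Original (sign bit 1, negative): 100111101000
Step 1 - Invert all bits: 011000010111
Step 2 - Add 1: 011000011000
Verification: 100111101000 + 011000011000 = 1000000000000; discarding the end carry (carry out of the top bit) leaves the 12-bit value 000000000000, as required for x + (-x)



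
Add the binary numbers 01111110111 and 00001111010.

Add column by column from the right: bit + bit + carry-in; write the sum mod 2, carry 1 when the sum is 2 or 3.
carry:  11111111100
        01111110111
+       00001111010
-------------------
       010001110001
(the carry out of the leftmost column, 0, becomes the leading bit)
Decimal check:
  01111110111 = 512 + 256 + 128 + 64 + 32 + 16 + 4 + 2 + 1 = 1015
  00001111010 = 64 + 32 + 16 + 8 + 2 = 122
  1015 + 122 = 1137, and 010001110001 = 1024 + 64 + 32 + 16 + 1 = 1137 ✓



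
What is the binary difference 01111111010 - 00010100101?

Method 1 - Direct subtraction (column by column from the right: bit − bit − borrow-in; if negative, add 2 and borrow 1 from the next column):
borrow: 00000001010
        01111111010
-       00010100101
-------------------
        01101010101

Method 2 - Add two's complement:
Two's complement of 00010100101: invert → 11101011010, add 1 → 11101011011
  01111111010
+ 11101011011
-------------
 101101010101  (end carry out of the top bit = 1)
Discarding the end carry: 01101010101
Decimal check:
  01111111010 = 512 + 256 + 128 + 64 + 32 + 16 + 8 + 2 = 1018
  00010100101 = 128 + 32 + 4 + 1 = 165
  1018 - 165 = 853, and 01101010101 = 512 + 256 + 64 + 16 + 4 + 1 = 853 ✓



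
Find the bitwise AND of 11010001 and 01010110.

AND: 1 only when both bits are 1
  11010001
& 01010110
----------
  01010000
Decimal: 209 & 86 = 80



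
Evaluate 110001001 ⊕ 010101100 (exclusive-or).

XOR: 1 when bits differ
  110001001
^ 010101100
-----------
  100100101
Decimal: 393 ^ 172 = 293



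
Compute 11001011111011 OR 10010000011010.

OR: 1 when either bit is 1
  11001011111011
| 10010000011010
----------------
  11011011111011
Decimal: 13051 | 9242 = 14075



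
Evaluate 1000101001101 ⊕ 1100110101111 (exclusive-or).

XOR: 1 when bits differ
  1000101001101
^ 1100110101111
---------------
  0100011100010
Decimal: 4429 ^ 6575 = 2274



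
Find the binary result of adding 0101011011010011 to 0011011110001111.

Add column by column from the right: bit + bit + carry-in; write the sum mod 2, carry 1 when the sum is 2 or 3.
carry:  1110111100111110
        0101011011010011
+       0011011110001111
------------------------
       01000111001100010
(the carry out of the leftmost column, 0, becomes the leading bit)
Decimal check:
  0101011011010011 = 16384 + 4096 + 1024 + 512 + 128 + 64 + 16 + 2 + 1 = 22227
  0011011110001111 = 8192 + 4096 + 1024 + 512 + 256 + 128 + 8 + 4 + 2 + 1 = 14223
  22227 + 14223 = 36450, and 01000111001100010 = 32768 + 2048 + 1024 + 512 + 64 + 32 + 2 = 36450 ✓



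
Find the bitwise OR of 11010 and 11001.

OR: 1 when either bit is 1
  11010
| 11001
-------
  11011
Decimal: 26 | 25 = 27



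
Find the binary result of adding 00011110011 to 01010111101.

Add column by column from the right: bit + bit + carry-in; write the sum mod 2, carry 1 when the sum is 2 or 3.
carry:  00111111110
        00011110011
+       01010111101
-------------------
       001110110000
(the carry out of the leftmost column, 0, becomes the leading bit)
Decimal check:
  00011110011 = 128 + 64 + 32 + 16 + 2 + 1 = 243
  01010111101 = 512 + 128 + 32 + 16 + 8 + 4 + 1 = 701
  243 + 701 = 944, and 001110110000 = 512 + 256 + 128 + 32 + 16 = 944 ✓



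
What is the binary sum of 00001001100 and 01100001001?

Add column by column from the right: bit + bit + carry-in; write the sum mod 2, carry 1 when the sum is 2 or 3.
carry:  00000010000
        00001001100
+       01100001001
-------------------
       001101010101
(the carry out of the leftmost column, 0, becomes the leading bit)
Decimal check:
  00001001100 = 64 + 8 + 4 = 76
  01100001001 = 512 + 256 + 8 + 1 = 777
  76 + 777 = 853, and 001101010101 = 512 + 256 + 64 + 16 + 4 + 1 = 853 ✓



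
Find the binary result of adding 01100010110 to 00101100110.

Add column by column from the right: bit + bit + carry-in; write the sum mod 2, carry 1 when the sum is 2 or 3.
carry:  11000001100
        01100010110
+       00101100110
-------------------
       010001111100
(the carry out of the leftmost column, 0, becomes the leading bit)
Decimal check:
  01100010110 = 512 + 256 + 16 + 4 + 2 = 790
  00101100110 = 256 + 64 + 32 + 4 + 2 = 358
  790 + 358 = 1148, and 010001111100 = 1024 + 64 + 32 + 16 + 8 + 4 = 1148 ✓



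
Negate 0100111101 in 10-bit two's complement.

Original: 0100111101
Step 1 - Invert all bits: 1011000010
Step 2 - Add 1: 1011000011
Verification: 0100111101 + 1011000011 = 10000000000; discarding the end carry (carry out of the top bit) leaves the 10-bit value 0000000000, as required for x + (-x)



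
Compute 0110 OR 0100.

OR: 1 when either bit is 1
  0110
| 0100
------
  0110
Decimal: 6 | 4 = 6



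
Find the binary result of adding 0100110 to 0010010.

Add column by column from the right: bit + bit + carry-in; write the sum mod 2, carry 1 when the sum is 2 or 3.
carry:  0001100
        0100110
+       0010010
---------------
       00111000
(the carry out of the leftmost column, 0, becomes the leading bit)
Decimal check:
  0100110 = 32 + 4 + 2 = 38
  0010010 = 16 + 2 = 18
  38 + 18 = 56, and 00111000 = 32 + 16 + 8 = 56 ✓



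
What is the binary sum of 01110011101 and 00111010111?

Add column by column from the right: bit + bit + carry-in; write the sum mod 2, carry 1 when the sum is 2 or 3.
carry:  11100111110
        01110011101
+       00111010111
-------------------
       010101110100
(the carry out of the leftmost column, 0, becomes the leading bit)
Decimal check:
  01110011101 = 512 + 256 + 128 + 16 + 8 + 4 + 1 = 925
  00111010111 = 256 + 128 + 64 + 16 + 4 + 2 + 1 = 471
  925 + 471 = 1396, and 010101110100 = 1024 + 256 + 64 + 32 + 16 + 4 = 1396 ✓



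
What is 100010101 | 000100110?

OR: 1 when either bit is 1
  100010101
| 000100110
-----------
  100110111
Decimal: 277 | 38 = 311



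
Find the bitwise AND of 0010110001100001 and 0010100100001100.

AND: 1 only when both bits are 1
  0010110001100001
& 0010100100001100
------------------
  0010100000000000
Decimal: 11361 & 10508 = 10240



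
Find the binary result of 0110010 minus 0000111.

Method 1 - Direct subtraction (column by column from the right: bit − bit − borrow-in; if negative, add 2 and borrow 1 from the next column):
borrow: 0011110
        0110010
-       0000111
---------------
        0101011

Method 2 - Add two's complement:
Two's complement of 0000111: invert → 1111000, add 1 → 1111001
  0110010
+ 1111001
---------
 10101011  (end carry out of the top bit = 1)
Discarding the end carry: 0101011
Decimal check:
  0110010 = 32 + 16 + 2 = 50
  0000111 = 4 + 2 + 1 = 7
  50 - 7 = 43, and 0101011 = 32 + 8 + 2 + 1 = 43 ✓



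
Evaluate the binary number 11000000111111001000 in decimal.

Sum of powers of 2 for each 1-bit:
2^3 + 2^6 + 2^7 + 2^8 + 2^9 + 2^10 + 2^11 + 2^18 + 2^19
= 8 + 64 + 128 + 256 + 512 + 1024 + 2048 + 262144 + 524288
= 790472



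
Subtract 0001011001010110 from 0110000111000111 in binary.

Method 1 - Direct subtraction (column by column from the right: bit − bit − borrow-in; if negative, add 2 and borrow 1 from the next column):
borrow: 0011110011100000
        0110000111000111
-       0001011001010110
------------------------
        0100101101110001

Method 2 - Add two's complement:
Two's complement of 0001011001010110: invert → 1110100110101001, add 1 → 1110100110101010
  0110000111000111
+ 1110100110101010
------------------
 10100101101110001  (end carry out of the top bit = 1)
Discarding the end carry: 0100101101110001
Decimal check:
  0110000111000111 = 16384 + 8192 + 256 + 128 + 64 + 4 + 2 + 1 = 25031
  0001011001010110 = 4096 + 1024 + 512 + 64 + 16 + 4 + 2 = 5718
  25031 - 5718 = 19313, and 0100101101110001 = 16384 + 2048 + 512 + 256 + 64 + 32 + 16 + 1 = 19313 ✓



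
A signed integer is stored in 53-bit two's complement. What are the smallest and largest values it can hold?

For 53-bit two's complement:
Minimum: -2^52 = -4503599627370496
Maximum: 2^52 - 1 = 4503599627370495



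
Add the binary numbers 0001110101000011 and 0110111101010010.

Add column by column from the right: bit + bit + carry-in; write the sum mod 2, carry 1 when the sum is 2 or 3.
carry:  1111111010000100
        0001110101000011
+       0110111101010010
------------------------
       01000110010010101
(the carry out of the leftmost column, 0, becomes the leading bit)
Decimal check:
  0001110101000011 = 4096 + 2048 + 1024 + 256 + 64 + 2 + 1 = 7491
  0110111101010010 = 16384 + 8192 + 2048 + 1024 + 512 + 256 + 64 + 16 + 2 = 28498
  7491 + 28498 = 35989, and 01000110010010101 = 32768 + 2048 + 1024 + 128 + 16 + 4 + 1 = 35989 ✓



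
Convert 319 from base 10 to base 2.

Using repeated division by 2:
319 ÷ 2 = 159 remainder 1
159 ÷ 2 = 79 remainder 1
79 ÷ 2 = 39 remainder 1
39 ÷ 2 = 19 remainder 1
19 ÷ 2 = 9 remainder 1
9 ÷ 2 = 4 remainder 1
4 ÷ 2 = 2 remainder 0
2 ÷ 2 = 1 remainder 0
1 ÷ 2 = 0 remainder 1
Reading remainders bottom to top: 100111111



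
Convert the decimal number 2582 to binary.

Using repeated division by 2:
2582 ÷ 2 = 1291 remainder 0
1291 ÷ 2 = 645 remainder 1
645 ÷ 2 = 322 remainder 1
322 ÷ 2 = 161 remainder 0
161 ÷ 2 = 80 remainder 1
80 ÷ 2 = 40 remainder 0
40 ÷ 2 = 20 remainder 0
20 ÷ 2 = 10 remainder 0
10 ÷ 2 = 5 remainder 0
5 ÷ 2 = 2 remainder 1
2 ÷ 2 = 1 remainder 0
1 ÷ 2 = 0 remainder 1
Reading remainders bottom to top: 101000010110



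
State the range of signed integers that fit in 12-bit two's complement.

For 12-bit two's complement:
Minimum: -2^11 = -2048
Maximum: 2^11 - 1 = 2047



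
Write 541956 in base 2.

Using repeated division by 2:
541956 ÷ 2 = 270978 remainder 0
270978 ÷ 2 = 135489 remainder 0
135489 ÷ 2 = 67744 remainder 1
67744 ÷ 2 = 33872 remainder 0
33872 ÷ 2 = 16936 remainder 0
16936 ÷ 2 = 8468 remainder 0
8468 ÷ 2 = 4234 remainder 0
4234 ÷ 2 = 2117 remainder 0
2117 ÷ 2 = 1058 remainder 1
1058 ÷ 2 = 529 remainder 0
529 ÷ 2 = 264 remainder 1
264 ÷ 2 = 132 remainder 0
132 ÷ 2 = 66 remainder 0
66 ÷ 2 = 33 remainder 0
33 ÷ 2 = 16 remainder 1
16 ÷ 2 = 8 remainder 0
8 ÷ 2 = 4 remainder 0
4 ÷ 2 = 2 remainder 0
2 ÷ 2 = 1 remainder 0
1 ÷ 2 = 0 remainder 1
Reading remainders bottom to top: 10000100010100000100



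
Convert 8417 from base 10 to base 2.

Using repeated division by 2:
8417 ÷ 2 = 4208 remainder 1
4208 ÷ 2 = 2104 remainder 0
2104 ÷ 2 = 1052 remainder 0
1052 ÷ 2 = 526 remainder 0
526 ÷ 2 = 263 remainder 0
263 ÷ 2 = 131 remainder 1
131 ÷ 2 = 65 remainder 1
65 ÷ 2 = 32 remainder 1
32 ÷ 2 = 16 remainder 0
16 ÷ 2 = 8 remainder 0
8 ÷ 2 = 4 remainder 0
4 ÷ 2 = 2 remainder 0
2 ÷ 2 = 1 remainder 0
1 ÷ 2 = 0 remainder 1
Reading remainders bottom to top: 10000011100001



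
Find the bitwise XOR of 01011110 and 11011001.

XOR: 1 when bits differ
  01011110
^ 11011001
----------
  10000111
Decimal: 94 ^ 217 = 135



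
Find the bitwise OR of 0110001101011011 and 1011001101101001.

OR: 1 when either bit is 1
  0110001101011011
| 1011001101101001
------------------
  1111001101111011
Decimal: 25435 | 45929 = 62331



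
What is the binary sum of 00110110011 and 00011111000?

Add column by column from the right: bit + bit + carry-in; write the sum mod 2, carry 1 when the sum is 2 or 3.
carry:  01111100000
        00110110011
+       00011111000
-------------------
       001010101011
(the carry out of the leftmost column, 0, becomes the leading bit)
Decimal check:
  00110110011 = 256 + 128 + 32 + 16 + 2 + 1 = 435
  00011111000 = 128 + 64 + 32 + 16 + 8 = 248
  435 + 248 = 683, and 001010101011 = 512 + 128 + 32 + 8 + 2 + 1 = 683 ✓



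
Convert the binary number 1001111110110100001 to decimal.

Sum of powers of 2 for each 1-bit:
2^0 + 2^5 + 2^7 + 2^8 + 2^10 + 2^11 + 2^12 + 2^13 + 2^14 + 2^15 + 2^18
= 1 + 32 + 128 + 256 + 1024 + 2048 + 4096 + 8192 + 16384 + 32768 + 262144
= 327073



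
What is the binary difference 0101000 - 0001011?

Method 1 - Direct subtraction (column by column from the right: bit − bit − borrow-in; if negative, add 2 and borrow 1 from the next column):
borrow: 0111110
        0101000
-       0001011
---------------
        0011101

Method 2 - Add two's complement:
Two's complement of 0001011: invert → 1110100, add 1 → 1110101
  0101000
+ 1110101
---------
 10011101  (end carry out of the top bit = 1)
Discarding the end carry: 0011101
Decimal check:
  0101000 = 32 + 8 = 40
  0001011 = 8 + 2 + 1 = 11
  40 - 11 = 29, and 0011101 = 16 + 8 + 4 + 1 = 29 ✓



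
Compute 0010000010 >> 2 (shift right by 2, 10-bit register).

Original: 0010000010 (decimal 130)
Shift right by 2 positions
Drop the 2 low bits; fill with zeros on the left
Result: 0000100000 (decimal 32)
Equivalent: 130 >> 2 = 130 ÷ 2^2 = 32



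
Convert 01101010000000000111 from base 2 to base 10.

Sum of powers of 2 for each 1-bit:
2^0 + 2^1 + 2^2 + 2^13 + 2^15 + 2^17 + 2^18
= 1 + 2 + 4 + 8192 + 32768 + 131072 + 262144
= 434183



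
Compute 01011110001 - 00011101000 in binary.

Method 1 - Direct subtraction (column by column from the right: bit − bit − borrow-in; if negative, add 2 and borrow 1 from the next column):
borrow: 00000010000
        01011110001
-       00011101000
-------------------
        01000001001

Method 2 - Add two's complement:
Two's complement of 00011101000: invert → 11100010111, add 1 → 11100011000
  01011110001
+ 11100011000
-------------
 101000001001  (end carry out of the top bit = 1)
Discarding the end carry: 01000001001
Decimal check:
  01011110001 = 512 + 128 + 64 + 32 + 16 + 1 = 753
  00011101000 = 128 + 64 + 32 + 8 = 232
  753 - 232 = 521, and 01000001001 = 512 + 8 + 1 = 521 ✓



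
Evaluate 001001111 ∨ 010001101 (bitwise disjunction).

OR: 1 when either bit is 1
  001001111
| 010001101
-----------
  011001111
Decimal: 79 | 141 = 207



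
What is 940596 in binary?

Using repeated division by 2:
940596 ÷ 2 = 470298 remainder 0
470298 ÷ 2 = 235149 remainder 0
235149 ÷ 2 = 117574 remainder 1
117574 ÷ 2 = 58787 remainder 0
58787 ÷ 2 = 29393 remainder 1
29393 ÷ 2 = 14696 remainder 1
14696 ÷ 2 = 7348 remainder 0
7348 ÷ 2 = 3674 remainder 0
3674 ÷ 2 = 1837 remainder 0
1837 ÷ 2 = 918 remainder 1
918 ÷ 2 = 459 remainder 0
459 ÷ 2 = 229 remainder 1
229 ÷ 2 = 114 remainder 1
114 ÷ 2 = 57 remainder 0
57 ÷ 2 = 28 remainder 1
28 ÷ 2 = 14 remainder 0
14 ÷ 2 = 7 remainder 0
7 ÷ 2 = 3 remainder 1
3 ÷ 2 = 1 remainder 1
1 ÷ 2 = 0 remainder 1
Reading remainders bottom to top: 11100101101000110100



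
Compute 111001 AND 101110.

AND: 1 only when both bits are 1
  111001
& 101110
--------
  101000
Decimal: 57 & 46 = 40



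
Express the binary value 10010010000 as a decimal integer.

Sum of powers of 2 for each 1-bit:
2^4 + 2^7 + 2^10
= 16 + 128 + 1024
= 1168



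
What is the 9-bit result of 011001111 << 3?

Original: 011001111 (decimal 207)
Shift left by 3 positions
Append 3 zeros on the right and drop the 3 high bits that overflow the 9-bit width
Result: 001111000 (decimal 120)
Equivalent: 207 << 3 = 207 × 2^3 = 1656, truncated to 9 bits = 120



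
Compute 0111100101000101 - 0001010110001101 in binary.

Method 1 - Direct subtraction (column by column from the right: bit − bit − borrow-in; if negative, add 2 and borrow 1 from the next column):
borrow: 0000111101110000
        0111100101000101
-       0001010110001101
------------------------
        0110001110111000

Method 2 - Add two's complement:
Two's complement of 0001010110001101: invert → 1110101001110010, add 1 → 1110101001110011
  0111100101000101
+ 1110101001110011
------------------
 10110001110111000  (end carry out of the top bit = 1)
Discarding the end carry: 0110001110111000
Decimal check:
  0111100101000101 = 16384 + 8192 + 4096 + 2048 + 256 + 64 + 4 + 1 = 31045
  0001010110001101 = 4096 + 1024 + 256 + 128 + 8 + 4 + 1 = 5517
  31045 - 5517 = 25528, and 0110001110111000 = 16384 + 8192 + 512 + 256 + 128 + 32 + 16 + 8 = 25528 ✓



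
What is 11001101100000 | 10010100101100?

OR: 1 when either bit is 1
  11001101100000
| 10010100101100
----------------
  11011101101100
Decimal: 13152 | 9516 = 14188



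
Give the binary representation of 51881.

Using repeated division by 2:
51881 ÷ 2 = 25940 remainder 1
25940 ÷ 2 = 12970 remainder 0
12970 ÷ 2 = 6485 remainder 0
6485 ÷ 2 = 3242 remainder 1
3242 ÷ 2 = 1621 remainder 0
1621 ÷ 2 = 810 remainder 1
810 ÷ 2 = 405 remainder 0
405 ÷ 2 = 202 remainder 1
202 ÷ 2 = 101 remainder 0
101 ÷ 2 = 50 remainder 1
50 ÷ 2 = 25 remainder 0
25 ÷ 2 = 12 remainder 1
12 ÷ 2 = 6 remainder 0
6 ÷ 2 = 3 remainder 0
3 ÷ 2 = 1 remainder 1
1 ÷ 2 = 0 remainder 1
Reading remainders bottom to top: 1100101010101001



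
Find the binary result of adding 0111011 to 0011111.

Add column by column from the right: bit + bit + carry-in; write the sum mod 2, carry 1 when the sum is 2 or 3.
carry:  1111110
        0111011
+       0011111
---------------
       01011010
(the carry out of the leftmost column, 0, becomes the leading bit)
Decimal check:
  0111011 = 32 + 16 + 8 + 2 + 1 = 59
  0011111 = 16 + 8 + 4 + 2 + 1 = 31
  59 + 31 = 90, and 01011010 = 64 + 16 + 8 + 2 = 90 ✓



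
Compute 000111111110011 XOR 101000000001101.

XOR: 1 when bits differ
  000111111110011
^ 101000000001101
-----------------
  101111111111110
Decimal: 4083 ^ 20493 = 24574



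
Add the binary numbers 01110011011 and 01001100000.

Add column by column from the right: bit + bit + carry-in; write the sum mod 2, carry 1 when the sum is 2 or 3.
carry:  10000000000
        01110011011
+       01001100000
-------------------
       010111111011
(the carry out of the leftmost column, 0, becomes the leading bit)
Decimal check:
  01110011011 = 512 + 256 + 128 + 16 + 8 + 2 + 1 = 923
  01001100000 = 512 + 64 + 32 = 608
  923 + 608 = 1531, and 010111111011 = 1024 + 256 + 128 + 64 + 32 + 16 + 8 + 2 + 1 = 1531 ✓



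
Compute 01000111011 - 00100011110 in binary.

Method 1 - Direct subtraction (column by column from the right: bit − bit − borrow-in; if negative, add 2 and borrow 1 from the next column):
borrow: 01000111000
        01000111011
-       00100011110
-------------------
        00100011101

Method 2 - Add two's complement:
Two's complement of 00100011110: invert → 11011100001, add 1 → 11011100010
  01000111011
+ 11011100010
-------------
 100100011101  (end carry out of the top bit = 1)
Discarding the end carry: 00100011101
Decimal check:
  01000111011 = 512 + 32 + 16 + 8 + 2 + 1 = 571
  00100011110 = 256 + 16 + 8 + 4 + 2 = 286
  571 - 286 = 285, and 00100011101 = 256 + 16 + 8 + 4 + 1 = 285 ✓



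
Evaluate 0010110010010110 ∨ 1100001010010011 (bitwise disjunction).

OR: 1 when either bit is 1
  0010110010010110
| 1100001010010011
------------------
  1110111010010111
Decimal: 11414 | 49811 = 61079



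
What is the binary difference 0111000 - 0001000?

Method 1 - Direct subtraction (column by column from the right: bit − bit − borrow-in; if negative, add 2 and borrow 1 from the next column):
borrow: 0000000
        0111000
-       0001000
---------------
        0110000

Method 2 - Add two's complement:
Two's complement of 0001000: invert → 1110111, add 1 → 1111000
  0111000
+ 1111000
---------
 10110000  (end carry out of the top bit = 1)
Discarding the end carry: 0110000
Decimal check:
  0111000 = 32 + 16 + 8 = 56
  0001000 = 8
  56 - 8 = 48, and 0110000 = 32 + 16 = 48 ✓



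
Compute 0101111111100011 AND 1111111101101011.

AND: 1 only when both bits are 1
  0101111111100011
& 1111111101101011
------------------
  0101111101100011
Decimal: 24547 & 65387 = 24419



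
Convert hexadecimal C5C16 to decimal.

Expand by place value (powers of 16):
Digit values: C = 12
C5C16 = 12 × 16^4 + 5 × 16^3 + 12 × 16^2 + 1 × 16^1 + 6 × 16^0
= 12 × 65536 + 5 × 4096 + 12 × 256 + 1 × 16 + 6 × 1
= 786432 + 20480 + 3072 + 16 + 6
= 810006



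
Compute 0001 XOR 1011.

XOR: 1 when bits differ
  0001
^ 1011
------
  1010
Decimal: 1 ^ 11 = 10



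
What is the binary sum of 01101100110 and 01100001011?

Add column by column from the right: bit + bit + carry-in; write the sum mod 2, carry 1 when the sum is 2 or 3.
carry:  11000011100
        01101100110
+       01100001011
-------------------
       011001110001
(the carry out of the leftmost column, 0, becomes the leading bit)
Decimal check:
  01101100110 = 512 + 256 + 64 + 32 + 4 + 2 = 870
  01100001011 = 512 + 256 + 8 + 2 + 1 = 779
  870 + 779 = 1649, and 011001110001 = 1024 + 512 + 64 + 32 + 16 + 1 = 1649 ✓



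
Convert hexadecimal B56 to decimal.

Expand by place value (powers of 16):
Digit values: B = 11
B56 = 11 × 16^2 + 5 × 16^1 + 6 × 16^0
= 11 × 256 + 5 × 16 + 6 × 1
= 2816 + 80 + 6
= 2902



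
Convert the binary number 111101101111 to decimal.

Sum of powers of 2 for each 1-bit:
2^0 + 2^1 + 2^2 + 2^3 + 2^5 + 2^6 + 2^8 + 2^9 + 2^10 + 2^11
= 1 + 2 + 4 + 8 + 32 + 64 + 256 + 512 + 1024 + 2048
= 3951



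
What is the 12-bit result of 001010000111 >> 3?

Original: 001010000111 (decimal 647)
Shift right by 3 positions
Drop the 3 low bits; fill with zeros on the left
Result: 000001010000 (decimal 80)
Equivalent: 647 >> 3 = 647 ÷ 2^3 = 80



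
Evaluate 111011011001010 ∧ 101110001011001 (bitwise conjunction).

AND: 1 only when both bits are 1
  111011011001010
& 101110001011001
-----------------
  101010001001000
Decimal: 30410 & 23641 = 21576



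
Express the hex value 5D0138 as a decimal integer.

Expand by place value (powers of 16):
Digit values: D = 13
5D0138 = 5 × 16^5 + 13 × 16^4 + 0 × 16^3 + 1 × 16^2 + 3 × 16^1 + 8 × 16^0
= 5 × 1048576 + 13 × 65536 + 0 × 4096 + 1 × 256 + 3 × 16 + 8 × 1
= 5242880 + 851968 + 0 + 256 + 48 + 8
= 6095160



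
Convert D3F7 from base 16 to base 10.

Expand by place value (powers of 16):
Digit values: D = 13, F = 15
D3F7 = 13 × 16^3 + 3 × 16^2 + 15 × 16^1 + 7 × 16^0
= 13 × 4096 + 3 × 256 + 15 × 16 + 7 × 1
= 53248 + 768 + 240 + 7
= 54263



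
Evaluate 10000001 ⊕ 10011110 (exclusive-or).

XOR: 1 when bits differ
  10000001
^ 10011110
----------
  00011111
Decimal: 129 ^ 158 = 31



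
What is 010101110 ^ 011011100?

XOR: 1 when bits differ
  010101110
^ 011011100
-----------
  001110010
Decimal: 174 ^ 220 = 114



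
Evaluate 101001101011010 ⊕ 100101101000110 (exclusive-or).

XOR: 1 when bits differ
  101001101011010
^ 100101101000110
-----------------
  001100000011100
Decimal: 21338 ^ 19270 = 6172



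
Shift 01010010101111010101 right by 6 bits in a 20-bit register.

Original: 01010010101111010101 (decimal 338901)
Shift right by 6 positions
Drop the 6 low bits; fill with zeros on the left
Result: 00000001010010101111 (decimal 5295)
Equivalent: 338901 >> 6 = 338901 ÷ 2^6 = 5295



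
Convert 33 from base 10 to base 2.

Using repeated division by 2:
33 ÷ 2 = 16 remainder 1
16 ÷ 2 = 8 remainder 0
8 ÷ 2 = 4 remainder 0
4 ÷ 2 = 2 remainder 0
2 ÷ 2 = 1 remainder 0
1 ÷ 2 = 0 remainder 1
Reading remainders bottom to top: 100001



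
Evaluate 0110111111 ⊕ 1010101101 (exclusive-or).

XOR: 1 when bits differ
  0110111111
^ 1010101101
------------
  1100010010
Decimal: 447 ^ 685 = 786



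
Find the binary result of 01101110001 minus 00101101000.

Method 1 - Direct subtraction (column by column from the right: bit − bit − borrow-in; if negative, add 2 and borrow 1 from the next column):
borrow: 00000010000
        01101110001
-       00101101000
-------------------
        01000001001

Method 2 - Add two's complement:
Two's complement of 00101101000: invert → 11010010111, add 1 → 11010011000
  01101110001
+ 11010011000
-------------
 101000001001  (end carry out of the top bit = 1)
Discarding the end carry: 01000001001
Decimal check:
  01101110001 = 512 + 256 + 64 + 32 + 16 + 1 = 881
  00101101000 = 256 + 64 + 32 + 8 = 360
  881 - 360 = 521, and 01000001001 = 512 + 8 + 1 = 521 ✓



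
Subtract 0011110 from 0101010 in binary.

Method 1 - Direct subtraction (column by column from the right: bit − bit − borrow-in; if negative, add 2 and borrow 1 from the next column):
borrow: 0111000
        0101010
-       0011110
---------------
        0001100

Method 2 - Add two's complement:
Two's complement of 0011110: invert → 1100001, add 1 → 1100010
  0101010
+ 1100010
---------
 10001100  (end carry out of the top bit = 1)
Discarding the end carry: 0001100
Decimal check:
  0101010 = 32 + 8 + 2 = 42
  0011110 = 16 + 8 + 4 + 2 = 30
  42 - 30 = 12, and 0001100 = 8 + 4 = 12 ✓



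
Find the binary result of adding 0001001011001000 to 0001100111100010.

Add column by column from the right: bit + bit + carry-in; write the sum mod 2, carry 1 when the sum is 2 or 3.
carry:  0010011110000000
        0001001011001000
+       0001100111100010
------------------------
       00010110010101010
(the carry out of the leftmost column, 0, becomes the leading bit)
Decimal check:
  0001001011001000 = 4096 + 512 + 128 + 64 + 8 = 4808
  0001100111100010 = 4096 + 2048 + 256 + 128 + 64 + 32 + 2 = 6626
  4808 + 6626 = 11434, and 00010110010101010 = 8192 + 2048 + 1024 + 128 + 32 + 8 + 2 = 11434 ✓



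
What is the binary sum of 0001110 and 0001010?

Add column by column from the right: bit + bit + carry-in; write the sum mod 2, carry 1 when the sum is 2 or 3.
carry:  0011100
        0001110
+       0001010
---------------
       00011000
(the carry out of the leftmost column, 0, becomes the leading bit)
Decimal check:
  0001110 = 8 + 4 + 2 = 14
  0001010 = 8 + 2 = 10
  14 + 10 = 24, and 00011000 = 16 + 8 = 24 ✓



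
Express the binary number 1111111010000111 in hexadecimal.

Group into 4-bit nibbles from right:
  1111 = F
  1110 = E
  1000 = 8
  0111 = 7
Result: FE87



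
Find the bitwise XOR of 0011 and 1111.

XOR: 1 when bits differ
  0011
^ 1111
------
  1100
Decimal: 3 ^ 15 = 12



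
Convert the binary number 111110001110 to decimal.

Sum of powers of 2 for each 1-bit:
2^1 + 2^2 + 2^3 + 2^7 + 2^8 + 2^9 + 2^10 + 2^11
= 2 + 4 + 8 + 128 + 256 + 512 + 1024 + 2048
= 3982



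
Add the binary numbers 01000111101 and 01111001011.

Add column by column from the right: bit + bit + carry-in; write the sum mod 2, carry 1 when the sum is 2 or 3.
carry:  11111111110
        01000111101
+       01111001011
-------------------
       011000001000
(the carry out of the leftmost column, 0, becomes the leading bit)
Decimal check:
  01000111101 = 512 + 32 + 16 + 8 + 4 + 1 = 573
  01111001011 = 512 + 256 + 128 + 64 + 8 + 2 + 1 = 971
  573 + 971 = 1544, and 011000001000 = 1024 + 512 + 8 = 1544 ✓



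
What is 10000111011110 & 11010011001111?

AND: 1 only when both bits are 1
  10000111011110
& 11010011001111
----------------
  10000011001110
Decimal: 8670 & 13519 = 8398



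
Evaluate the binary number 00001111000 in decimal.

Sum of powers of 2 for each 1-bit:
2^3 + 2^4 + 2^5 + 2^6
= 8 + 16 + 32 + 64
= 120



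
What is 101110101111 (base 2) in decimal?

Sum of powers of 2 for each 1-bit:
2^0 + 2^1 + 2^2 + 2^3 + 2^5 + 2^7 + 2^8 + 2^9 + 2^11
= 1 + 2 + 4 + 8 + 32 + 128 + 256 + 512 + 2048
= 2991



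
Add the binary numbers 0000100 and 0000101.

Add column by column from the right: bit + bit + carry-in; write the sum mod 2, carry 1 when the sum is 2 or 3.
carry:  0001000
        0000100
+       0000101
---------------
       00001001
(the carry out of the leftmost column, 0, becomes the leading bit)
Decimal check:
  0000100 = 4
  0000101 = 4 + 1 = 5
  4 + 5 = 9, and 00001001 = 8 + 1 = 9 ✓



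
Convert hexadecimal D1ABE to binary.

Convert each hex digit to 4 bits:
  D = 1101
  1 = 0001
  A = 1010
  B = 1011
  E = 1110
Concatenate: 11010001101010111110



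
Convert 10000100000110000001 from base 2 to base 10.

Sum of powers of 2 for each 1-bit:
2^0 + 2^7 + 2^8 + 2^14 + 2^19
= 1 + 128 + 256 + 16384 + 524288
= 541057



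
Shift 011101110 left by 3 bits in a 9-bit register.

Original: 011101110 (decimal 238)
Shift left by 3 positions
Append 3 zeros on the right and drop the 3 high bits that overflow the 9-bit width
Result: 101110000 (decimal 368)
Equivalent: 238 << 3 = 238 × 2^3 = 1904, truncated to 9 bits = 368



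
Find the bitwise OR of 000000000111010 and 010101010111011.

OR: 1 when either bit is 1
  000000000111010
| 010101010111011
-----------------
  010101010111011
Decimal: 58 | 10939 = 10939



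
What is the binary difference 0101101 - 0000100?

Method 1 - Direct subtraction (column by column from the right: bit − bit − borrow-in; if negative, add 2 and borrow 1 from the next column):
borrow: 0000000
        0101101
-       0000100
---------------
        0101001

Method 2 - Add two's complement:
Two's complement of 0000100: invert → 1111011, add 1 → 1111100
  0101101
+ 1111100
---------
 10101001  (end carry out of the top bit = 1)
Discarding the end carry: 0101001
Decimal check:
  0101101 = 32 + 8 + 4 + 1 = 45
  0000100 = 4
  45 - 4 = 41, and 0101001 = 32 + 8 + 1 = 41 ✓



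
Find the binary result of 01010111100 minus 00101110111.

Method 1 - Direct subtraction (column by column from the right: bit − bit − borrow-in; if negative, add 2 and borrow 1 from the next column):
borrow: 01010001110
        01010111100
-       00101110111
-------------------
        00101000101

Method 2 - Add two's complement:
Two's complement of 00101110111: invert → 11010001000, add 1 → 11010001001
  01010111100
+ 11010001001
-------------
 100101000101  (end carry out of the top bit = 1)
Discarding the end carry: 00101000101
Decimal check:
  01010111100 = 512 + 128 + 32 + 16 + 8 + 4 = 700
  00101110111 = 256 + 64 + 32 + 16 + 4 + 2 + 1 = 375
  700 - 375 = 325, and 00101000101 = 256 + 64 + 4 + 1 = 325 ✓



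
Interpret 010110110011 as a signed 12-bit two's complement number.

Binary: 010110110011
Sign bit: 0 (non-negative)
Read directly as an unsigned value:
010110110011 = 1024 + 256 + 128 + 32 + 16 + 2 + 1 = 1459
Value: 1459



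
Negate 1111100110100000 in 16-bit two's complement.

Original (sign bit 1, negative): 1111100110100000
Step 1 - Invert all bits: 0000011001011111
Step 2 - Add 1: 0000011001100000
Verification: 1111100110100000 + 0000011001100000 = 10000000000000000; discarding the end carry (carry out of the top bit) leaves the 16-bit value 0000000000000000, as required for x + (-x)



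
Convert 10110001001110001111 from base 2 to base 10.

Sum of powers of 2 for each 1-bit:
2^0 + 2^1 + 2^2 + 2^3 + 2^7 + 2^8 + 2^9 + 2^12 + 2^16 + 2^17 + 2^19
= 1 + 2 + 4 + 8 + 128 + 256 + 512 + 4096 + 65536 + 131072 + 524288
= 725903



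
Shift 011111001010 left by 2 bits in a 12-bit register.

Original: 011111001010 (decimal 1994)
Shift left by 2 positions
Append 2 zeros on the right and drop the 2 high bits that overflow the 12-bit width
Result: 111100101000 (decimal 3880)
Equivalent: 1994 << 2 = 1994 × 2^2 = 7976, truncated to 12 bits = 3880



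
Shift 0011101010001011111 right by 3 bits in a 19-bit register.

Original: 0011101010001011111 (decimal 119903)
Shift right by 3 positions
Drop the 3 low bits; fill with zeros on the left
Result: 0000011101010001011 (decimal 14987)
Equivalent: 119903 >> 3 = 119903 ÷ 2^3 = 14987



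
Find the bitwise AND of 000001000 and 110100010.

AND: 1 only when both bits are 1
  000001000
& 110100010
-----------
  000000000
Decimal: 8 & 418 = 0



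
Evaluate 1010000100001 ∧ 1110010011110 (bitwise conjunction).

AND: 1 only when both bits are 1
  1010000100001
& 1110010011110
---------------
  1010000000000
Decimal: 5153 & 7326 = 5120



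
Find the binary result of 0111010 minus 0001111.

Method 1 - Direct subtraction (column by column from the right: bit − bit − borrow-in; if negative, add 2 and borrow 1 from the next column):
borrow: 0011110
        0111010
-       0001111
---------------
        0101011

Method 2 - Add two's complement:
Two's complement of 0001111: invert → 1110000, add 1 → 1110001
  0111010
+ 1110001
---------
 10101011  (end carry out of the top bit = 1)
Discarding the end carry: 0101011
Decimal check:
  0111010 = 32 + 16 + 8 + 2 = 58
  0001111 = 8 + 4 + 2 + 1 = 15
  58 - 15 = 43, and 0101011 = 32 + 8 + 2 + 1 = 43 ✓



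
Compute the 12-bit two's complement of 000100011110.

Original: 000100011110
Step 1 - Invert all bits: 111011100001
Step 2 - Add 1: 111011100010
Verification: 000100011110 + 111011100010 = 1000000000000; discarding the end carry (carry out of the top bit) leaves the 12-bit value 000000000000, as required for x + (-x)



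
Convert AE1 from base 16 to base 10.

Expand by place value (powers of 16):
Digit values: A = 10, E = 14
AE1 = 10 × 16^2 + 14 × 16^1 + 1 × 16^0
= 10 × 256 + 14 × 16 + 1 × 1
= 2560 + 224 + 1
= 2785



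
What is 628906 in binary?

Using repeated division by 2:
628906 ÷ 2 = 314453 remainder 0
314453 ÷ 2 = 157226 remainder 1
157226 ÷ 2 = 78613 remainder 0
78613 ÷ 2 = 39306 remainder 1
39306 ÷ 2 = 19653 remainder 0
19653 ÷ 2 = 9826 remainder 1
9826 ÷ 2 = 4913 remainder 0
4913 ÷ 2 = 2456 remainder 1
2456 ÷ 2 = 1228 remainder 0
1228 ÷ 2 = 614 remainder 0
614 ÷ 2 = 307 remainder 0
307 ÷ 2 = 153 remainder 1
153 ÷ 2 = 76 remainder 1
76 ÷ 2 = 38 remainder 0
38 ÷ 2 = 19 remainder 0
19 ÷ 2 = 9 remainder 1
9 ÷ 2 = 4 remainder 1
4 ÷ 2 = 2 remainder 0
2 ÷ 2 = 1 remainder 0
1 ÷ 2 = 0 remainder 1
Reading remainders bottom to top: 10011001100010101010



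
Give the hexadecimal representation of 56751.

Using repeated division by 16 (digits 10–15 are A–F):
56751 ÷ 16 = 3546 remainder 15 (F)
3546 ÷ 16 = 221 remainder 10 (A)
221 ÷ 16 = 13 remainder 13 (D)
13 ÷ 16 = 0 remainder 13 (D)
Reading remainders bottom to top: DDAF



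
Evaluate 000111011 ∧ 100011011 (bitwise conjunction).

AND: 1 only when both bits are 1
  000111011
& 100011011
-----------
  000011011
Decimal: 59 & 283 = 27



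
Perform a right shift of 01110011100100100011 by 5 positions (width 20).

Original: 01110011100100100011 (decimal 473379)
Shift right by 5 positions
Drop the 5 low bits; fill with zeros on the left
Result: 00000011100111001001 (decimal 14793)
Equivalent: 473379 >> 5 = 473379 ÷ 2^5 = 14793



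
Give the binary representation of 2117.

Using repeated division by 2:
2117 ÷ 2 = 1058 remainder 1
1058 ÷ 2 = 529 remainder 0
529 ÷ 2 = 264 remainder 1
264 ÷ 2 = 132 remainder 0
132 ÷ 2 = 66 remainder 0
66 ÷ 2 = 33 remainder 0
33 ÷ 2 = 16 remainder 1
16 ÷ 2 = 8 remainder 0
8 ÷ 2 = 4 remainder 0
4 ÷ 2 = 2 remainder 0
2 ÷ 2 = 1 remainder 0
1 ÷ 2 = 0 remainder 1
Reading remainders bottom to top: 100001000101



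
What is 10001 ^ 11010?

XOR: 1 when bits differ
  10001
^ 11010
-------
  01011
Decimal: 17 ^ 26 = 11



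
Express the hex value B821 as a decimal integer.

Expand by place value (powers of 16):
Digit values: B = 11
B821 = 11 × 16^3 + 8 × 16^2 + 2 × 16^1 + 1 × 16^0
= 11 × 4096 + 8 × 256 + 2 × 16 + 1 × 1
= 45056 + 2048 + 32 + 1
= 47137



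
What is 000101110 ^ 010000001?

XOR: 1 when bits differ
  000101110
^ 010000001
-----------
  010101111
Decimal: 46 ^ 129 = 175



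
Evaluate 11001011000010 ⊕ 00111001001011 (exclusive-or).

XOR: 1 when bits differ
  11001011000010
^ 00111001001011
----------------
  11110010001001
Decimal: 12994 ^ 3659 = 15497



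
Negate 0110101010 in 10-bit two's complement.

Original: 0110101010
Step 1 - Invert all bits: 1001010101
Step 2 - Add 1: 1001010110
Verification: 0110101010 + 1001010110 = 10000000000; discarding the end carry (carry out of the top bit) leaves the 10-bit value 0000000000, as required for x + (-x)



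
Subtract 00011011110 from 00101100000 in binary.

Method 1 - Direct subtraction (column by column from the right: bit − bit − borrow-in; if negative, add 2 and borrow 1 from the next column):
borrow: 00100111100
        00101100000
-       00011011110
-------------------
        00010000010

Method 2 - Add two's complement:
Two's complement of 00011011110: invert → 11100100001, add 1 → 11100100010
  00101100000
+ 11100100010
-------------
 100010000010  (end carry out of the top bit = 1)
Discarding the end carry: 00010000010
Decimal check:
  00101100000 = 256 + 64 + 32 = 352
  00011011110 = 128 + 64 + 16 + 8 + 4 + 2 = 222
  352 - 222 = 130, and 00010000010 = 128 + 2 = 130 ✓



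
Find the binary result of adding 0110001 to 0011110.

Add column by column from the right: bit + bit + carry-in; write the sum mod 2, carry 1 when the sum is 2 or 3.
carry:  1100000
        0110001
+       0011110
---------------
       01001111
(the carry out of the leftmost column, 0, becomes the leading bit)
Decimal check:
  0110001 = 32 + 16 + 1 = 49
  0011110 = 16 + 8 + 4 + 2 = 30
  49 + 30 = 79, and 01001111 = 64 + 8 + 4 + 2 + 1 = 79 ✓



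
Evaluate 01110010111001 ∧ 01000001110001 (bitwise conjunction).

AND: 1 only when both bits are 1
  01110010111001
& 01000001110001
----------------
  01000000110001
Decimal: 7353 & 4209 = 4145



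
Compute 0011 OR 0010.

OR: 1 when either bit is 1
  0011
| 0010
------
  0011
Decimal: 3 | 2 = 3



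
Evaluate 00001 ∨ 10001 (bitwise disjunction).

OR: 1 when either bit is 1
  00001
| 10001
-------
  10001
Decimal: 1 | 17 = 17



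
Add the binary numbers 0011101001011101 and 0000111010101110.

Add column by column from the right: bit + bit + carry-in; write the sum mod 2, carry 1 when the sum is 2 or 3.
carry:  0111110111111000
        0011101001011101
+       0000111010101110
------------------------
       00100100100001011
(the carry out of the leftmost column, 0, becomes the leading bit)
Decimal check:
  0011101001011101 = 8192 + 4096 + 2048 + 512 + 64 + 16 + 8 + 4 + 1 = 14941
  0000111010101110 = 2048 + 1024 + 512 + 128 + 32 + 8 + 4 + 2 = 3758
  14941 + 3758 = 18699, and 00100100100001011 = 16384 + 2048 + 256 + 8 + 2 + 1 = 18699 ✓



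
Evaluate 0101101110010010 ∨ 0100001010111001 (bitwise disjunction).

OR: 1 when either bit is 1
  0101101110010010
| 0100001010111001
------------------
  0101101110111011
Decimal: 23442 | 17081 = 23483



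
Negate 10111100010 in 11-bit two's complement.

Original (sign bit 1, negative): 10111100010
Step 1 - Invert all bits: 01000011101
Step 2 - Add 1: 01000011110
Verification: 10111100010 + 01000011110 = 100000000000; discarding the end carry (carry out of the top bit) leaves the 11-bit value 00000000000, as required for x + (-x)



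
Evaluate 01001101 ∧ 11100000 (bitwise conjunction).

AND: 1 only when both bits are 1
  01001101
& 11100000
----------
  01000000
Decimal: 77 & 224 = 64



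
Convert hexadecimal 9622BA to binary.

Convert each hex digit to 4 bits:
  9 = 1001
  6 = 0110
  2 = 0010
  2 = 0010
  B = 1011
  A = 1010
Concatenate: 100101100010001010111010



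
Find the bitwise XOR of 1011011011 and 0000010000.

XOR: 1 when bits differ
  1011011011
^ 0000010000
------------
  1011001011
Decimal: 731 ^ 16 = 715



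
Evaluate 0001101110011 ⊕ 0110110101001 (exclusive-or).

XOR: 1 when bits differ
  0001101110011
^ 0110110101001
---------------
  0111011011010
Decimal: 883 ^ 3497 = 3802



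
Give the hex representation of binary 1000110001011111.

Group into 4-bit nibbles from right:
  1000 = 8
  1100 = C
  0101 = 5
  1111 = F
Result: 8C5F



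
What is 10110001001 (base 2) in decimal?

Sum of powers of 2 for each 1-bit:
2^0 + 2^3 + 2^7 + 2^8 + 2^10
= 1 + 8 + 128 + 256 + 1024
= 1417



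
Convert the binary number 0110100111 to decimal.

Sum of powers of 2 for each 1-bit:
2^0 + 2^1 + 2^2 + 2^5 + 2^7 + 2^8
= 1 + 2 + 4 + 32 + 128 + 256
= 423

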